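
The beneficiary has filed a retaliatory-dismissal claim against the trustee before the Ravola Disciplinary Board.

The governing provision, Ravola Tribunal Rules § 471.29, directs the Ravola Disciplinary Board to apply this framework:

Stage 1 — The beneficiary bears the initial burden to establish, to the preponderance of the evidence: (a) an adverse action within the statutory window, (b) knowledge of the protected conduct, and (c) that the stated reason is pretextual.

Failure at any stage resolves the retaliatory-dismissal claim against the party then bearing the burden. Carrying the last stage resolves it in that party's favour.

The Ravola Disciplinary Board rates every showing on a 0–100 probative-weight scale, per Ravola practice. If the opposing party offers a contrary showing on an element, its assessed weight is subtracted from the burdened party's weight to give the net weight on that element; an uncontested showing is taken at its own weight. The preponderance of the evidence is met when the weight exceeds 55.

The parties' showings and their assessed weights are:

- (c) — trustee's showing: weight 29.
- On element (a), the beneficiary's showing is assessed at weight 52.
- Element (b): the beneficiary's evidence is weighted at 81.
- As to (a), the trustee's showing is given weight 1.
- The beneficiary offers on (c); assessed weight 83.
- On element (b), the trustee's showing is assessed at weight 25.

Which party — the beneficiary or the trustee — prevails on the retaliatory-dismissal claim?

Stage 1 — burden on beneficiary; standard: the preponderance of the evidence (weight exceeds 55).
    (a): 52 − 1 = 51 ≤ 55 [not met]
    (b): 81 − 25 = 56 > 55 [met]
    (c): 83 − 29 = 54 ≤ 55 [not met]
  Stage 1 not carried; the beneficiary fails its burden.
The analysis ends at Stage 1; the trustee prevails.

trustee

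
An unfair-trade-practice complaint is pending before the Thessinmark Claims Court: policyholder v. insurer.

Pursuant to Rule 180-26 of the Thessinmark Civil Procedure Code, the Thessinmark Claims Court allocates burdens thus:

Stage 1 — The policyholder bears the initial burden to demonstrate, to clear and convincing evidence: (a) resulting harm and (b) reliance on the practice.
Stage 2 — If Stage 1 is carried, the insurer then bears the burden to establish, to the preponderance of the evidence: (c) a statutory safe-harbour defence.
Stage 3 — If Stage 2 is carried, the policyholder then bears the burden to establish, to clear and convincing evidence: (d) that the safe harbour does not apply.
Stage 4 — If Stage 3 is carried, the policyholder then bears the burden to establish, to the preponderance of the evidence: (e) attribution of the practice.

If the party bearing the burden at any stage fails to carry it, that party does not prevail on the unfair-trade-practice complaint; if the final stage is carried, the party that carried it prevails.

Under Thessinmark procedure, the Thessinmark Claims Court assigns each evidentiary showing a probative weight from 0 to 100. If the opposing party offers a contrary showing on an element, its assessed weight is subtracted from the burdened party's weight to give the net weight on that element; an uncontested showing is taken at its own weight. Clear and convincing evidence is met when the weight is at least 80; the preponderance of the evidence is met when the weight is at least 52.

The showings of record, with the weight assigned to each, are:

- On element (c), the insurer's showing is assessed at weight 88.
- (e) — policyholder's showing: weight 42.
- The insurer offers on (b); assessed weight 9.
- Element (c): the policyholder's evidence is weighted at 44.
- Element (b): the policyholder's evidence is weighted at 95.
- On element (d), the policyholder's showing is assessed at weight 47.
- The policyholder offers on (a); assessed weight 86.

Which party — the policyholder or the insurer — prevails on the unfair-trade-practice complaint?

At Stage 1 the policyholder must meet clear and convincing evidence (weight is at least 80): on (a) the weight is 86, which does reach 80, so (a) meets the standard; on (b) the weight is 95 less the opposing 9 gives net 86, ≥ 80, so (b) meets the standard.
  Stage 1 carried; the burden shifts to the insurer.
At Stage 2 the insurer must meet the preponderance of the evidence (weight is at least 52): on (c) the weight is 88 less the opposing 44 gives net 44, which does not reach 52, so (c) does not meet the standard.
  The insurer does not carry Stage 2.
The policyholder prevails.

policyholder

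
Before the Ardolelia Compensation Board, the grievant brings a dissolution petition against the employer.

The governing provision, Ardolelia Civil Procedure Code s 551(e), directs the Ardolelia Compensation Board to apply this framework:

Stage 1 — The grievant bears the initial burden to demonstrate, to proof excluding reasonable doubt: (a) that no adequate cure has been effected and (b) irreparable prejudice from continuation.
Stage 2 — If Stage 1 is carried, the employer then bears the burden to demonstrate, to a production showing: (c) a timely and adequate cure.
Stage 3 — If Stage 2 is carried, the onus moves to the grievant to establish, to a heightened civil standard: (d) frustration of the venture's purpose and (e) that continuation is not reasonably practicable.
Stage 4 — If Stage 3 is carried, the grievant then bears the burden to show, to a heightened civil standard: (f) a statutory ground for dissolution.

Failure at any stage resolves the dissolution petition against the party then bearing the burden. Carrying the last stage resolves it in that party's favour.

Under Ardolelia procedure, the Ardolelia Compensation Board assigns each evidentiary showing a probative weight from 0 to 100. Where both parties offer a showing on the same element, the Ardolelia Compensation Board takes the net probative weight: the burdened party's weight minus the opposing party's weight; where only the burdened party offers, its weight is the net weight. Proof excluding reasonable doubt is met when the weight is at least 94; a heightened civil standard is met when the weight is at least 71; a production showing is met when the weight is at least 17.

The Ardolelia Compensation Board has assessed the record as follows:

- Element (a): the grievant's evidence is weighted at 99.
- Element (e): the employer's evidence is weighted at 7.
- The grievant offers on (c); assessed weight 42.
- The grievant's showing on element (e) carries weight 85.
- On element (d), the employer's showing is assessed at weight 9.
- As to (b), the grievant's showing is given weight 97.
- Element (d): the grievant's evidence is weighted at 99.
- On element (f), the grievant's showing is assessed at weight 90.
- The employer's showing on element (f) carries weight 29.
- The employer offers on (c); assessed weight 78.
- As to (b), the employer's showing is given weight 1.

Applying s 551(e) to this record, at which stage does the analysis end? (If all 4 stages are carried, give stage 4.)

stage 4

At Stage 1 the grievant must meet proof excluding reasonable doubt (weight is at least 94): on (a) the weight is 99, which does reach 94, so (a) meets the standard; on (b) the weight is 97 less the opposing 1 gives net 96, ≥ 94, so (b) meets the standard.
  All elements met. The burden passes to the employer.
At Stage 2 the employer must meet a production showing (weight is at least 17): on (c) the weight is 78 less the opposing 42 gives net 36, ≥ 17, so (c) meets the standard.
  The employer carries Stage 2; the grievant now bears the burden.
At Stage 3 the grievant must meet a heightened civil standard (weight is at least 71): on (d) the weight is 99 less the opposing 9 gives net 90, which does reach 71, so (d) meets the standard; on (e) the weight is 85 less the opposing 7 gives net 78, ≥ 71, so (e) meets the standard.
  Stage 3 carried; the burden remains with the grievant.
At Stage 4 the grievant must meet a heightened civil standard (weight is at least 71): on (f) the weight is 90 less the opposing 29 gives net 61, which does not reach 71, so (f) does not meet the standard.
  Stage 4 not carried; the grievant fails its burden.
The analysis ends at Stage 4; the employer prevails.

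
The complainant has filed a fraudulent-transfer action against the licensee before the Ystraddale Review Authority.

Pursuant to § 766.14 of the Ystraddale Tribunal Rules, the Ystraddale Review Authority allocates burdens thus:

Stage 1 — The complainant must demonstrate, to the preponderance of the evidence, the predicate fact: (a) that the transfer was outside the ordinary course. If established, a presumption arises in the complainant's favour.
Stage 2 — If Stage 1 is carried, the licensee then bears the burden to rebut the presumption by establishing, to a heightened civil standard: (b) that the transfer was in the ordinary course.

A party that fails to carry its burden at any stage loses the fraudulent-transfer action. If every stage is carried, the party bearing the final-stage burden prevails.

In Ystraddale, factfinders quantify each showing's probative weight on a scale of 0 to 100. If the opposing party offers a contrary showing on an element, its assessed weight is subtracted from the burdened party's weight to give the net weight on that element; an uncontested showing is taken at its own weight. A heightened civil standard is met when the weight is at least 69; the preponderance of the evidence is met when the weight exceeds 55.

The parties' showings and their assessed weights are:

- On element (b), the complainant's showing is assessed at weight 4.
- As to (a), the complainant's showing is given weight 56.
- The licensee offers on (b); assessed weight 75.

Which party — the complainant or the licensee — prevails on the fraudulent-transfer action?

licensee

Stage 1 (complainant, the preponderance of the evidence, weight exceeds 55): (a) 56 > 55 — meets.
  All elements met. The burden passes to the licensee.
Stage 2 (licensee, a heightened civil standard, weight is at least 69): (b) net 75−4=71 ≥ 69 — meets.
  All elements met at the final stage.
All stages carried — the licensee prevails.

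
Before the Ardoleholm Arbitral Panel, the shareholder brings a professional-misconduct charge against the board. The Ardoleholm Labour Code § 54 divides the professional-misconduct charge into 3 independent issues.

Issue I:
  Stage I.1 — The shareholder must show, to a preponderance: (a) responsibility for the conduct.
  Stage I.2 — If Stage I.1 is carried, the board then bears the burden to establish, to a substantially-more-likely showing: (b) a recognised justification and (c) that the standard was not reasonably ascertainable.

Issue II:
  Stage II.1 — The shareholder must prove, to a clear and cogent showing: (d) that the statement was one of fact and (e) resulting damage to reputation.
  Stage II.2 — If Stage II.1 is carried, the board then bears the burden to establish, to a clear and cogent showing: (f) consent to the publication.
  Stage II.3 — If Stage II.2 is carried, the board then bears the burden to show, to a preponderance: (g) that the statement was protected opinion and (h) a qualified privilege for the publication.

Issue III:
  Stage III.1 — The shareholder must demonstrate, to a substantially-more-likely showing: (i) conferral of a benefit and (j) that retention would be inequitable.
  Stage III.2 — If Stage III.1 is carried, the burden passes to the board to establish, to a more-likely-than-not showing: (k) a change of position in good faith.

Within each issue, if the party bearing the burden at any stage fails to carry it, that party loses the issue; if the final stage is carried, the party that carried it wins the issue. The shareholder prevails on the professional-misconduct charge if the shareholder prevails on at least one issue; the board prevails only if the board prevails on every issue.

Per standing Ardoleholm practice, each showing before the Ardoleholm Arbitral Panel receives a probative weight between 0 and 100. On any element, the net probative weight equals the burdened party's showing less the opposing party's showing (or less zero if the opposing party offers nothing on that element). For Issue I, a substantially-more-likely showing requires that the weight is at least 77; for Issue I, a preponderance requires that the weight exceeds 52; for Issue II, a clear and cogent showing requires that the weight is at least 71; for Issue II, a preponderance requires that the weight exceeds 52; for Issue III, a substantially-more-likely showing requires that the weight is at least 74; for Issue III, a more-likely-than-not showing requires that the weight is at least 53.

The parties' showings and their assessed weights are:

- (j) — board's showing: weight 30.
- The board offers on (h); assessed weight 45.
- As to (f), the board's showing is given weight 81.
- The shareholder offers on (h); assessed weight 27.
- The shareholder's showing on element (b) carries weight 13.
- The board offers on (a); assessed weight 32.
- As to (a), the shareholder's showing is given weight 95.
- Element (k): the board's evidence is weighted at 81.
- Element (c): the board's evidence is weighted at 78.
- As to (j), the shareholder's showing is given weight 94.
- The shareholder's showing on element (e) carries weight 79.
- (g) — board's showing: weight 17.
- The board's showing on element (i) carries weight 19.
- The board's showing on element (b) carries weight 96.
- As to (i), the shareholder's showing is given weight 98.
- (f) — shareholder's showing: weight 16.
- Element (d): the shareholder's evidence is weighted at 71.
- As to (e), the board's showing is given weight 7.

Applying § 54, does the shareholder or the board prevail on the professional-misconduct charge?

— Issue I —
Stage I.1 (shareholder, a preponderance, weight exceeds 52): (a) net 95−32=63 > 52 — meets.
  Stage I.1 carried; the burden shifts to the board.
Stage I.2 (board, a substantially-more-likely showing, weight is at least 77): (b) net 96−13=83 ≥ 77 — meets; (c) 78 ≥ 77 — meets.
  All elements met at the final stage.
All stages carried — the board prevails on this issue.
— Issue II —
At Stage II.1 the shareholder must meet a clear and cogent showing (weight is at least 71): on (d) the weight is 71, ≥ 71, so (d) meets the standard; on (e) the weight is 79 less the opposing 7 gives net 72, ≥ 71, so (e) meets the standard.
  Stage II.1 carried; the burden shifts to the board.
At Stage II.2 the board must meet a clear and cogent showing (weight is at least 71): on (f) the weight is 81 less the opposing 16 gives net 65, < 71, so (f) does not meet the standard.
  Not every element is met, so the board fails to carry Stage II.2.
The shareholder prevails on this issue.
— Issue III —
Stage III.1 — burden on shareholder; standard: a substantially-more-likely showing (weight is at least 74).
    (i): 98 − 19 = 79 ≥ 74 [met]
    (j): 94 − 30 = 64 < 74 [not met]
  The shareholder does not carry Stage III.1.
The board prevails on this issue.
Per-issue: Issue I → board; Issue II → shareholder; Issue III → board. The shareholder must prevail on at least one issue; overall, the shareholder prevails.

shareholder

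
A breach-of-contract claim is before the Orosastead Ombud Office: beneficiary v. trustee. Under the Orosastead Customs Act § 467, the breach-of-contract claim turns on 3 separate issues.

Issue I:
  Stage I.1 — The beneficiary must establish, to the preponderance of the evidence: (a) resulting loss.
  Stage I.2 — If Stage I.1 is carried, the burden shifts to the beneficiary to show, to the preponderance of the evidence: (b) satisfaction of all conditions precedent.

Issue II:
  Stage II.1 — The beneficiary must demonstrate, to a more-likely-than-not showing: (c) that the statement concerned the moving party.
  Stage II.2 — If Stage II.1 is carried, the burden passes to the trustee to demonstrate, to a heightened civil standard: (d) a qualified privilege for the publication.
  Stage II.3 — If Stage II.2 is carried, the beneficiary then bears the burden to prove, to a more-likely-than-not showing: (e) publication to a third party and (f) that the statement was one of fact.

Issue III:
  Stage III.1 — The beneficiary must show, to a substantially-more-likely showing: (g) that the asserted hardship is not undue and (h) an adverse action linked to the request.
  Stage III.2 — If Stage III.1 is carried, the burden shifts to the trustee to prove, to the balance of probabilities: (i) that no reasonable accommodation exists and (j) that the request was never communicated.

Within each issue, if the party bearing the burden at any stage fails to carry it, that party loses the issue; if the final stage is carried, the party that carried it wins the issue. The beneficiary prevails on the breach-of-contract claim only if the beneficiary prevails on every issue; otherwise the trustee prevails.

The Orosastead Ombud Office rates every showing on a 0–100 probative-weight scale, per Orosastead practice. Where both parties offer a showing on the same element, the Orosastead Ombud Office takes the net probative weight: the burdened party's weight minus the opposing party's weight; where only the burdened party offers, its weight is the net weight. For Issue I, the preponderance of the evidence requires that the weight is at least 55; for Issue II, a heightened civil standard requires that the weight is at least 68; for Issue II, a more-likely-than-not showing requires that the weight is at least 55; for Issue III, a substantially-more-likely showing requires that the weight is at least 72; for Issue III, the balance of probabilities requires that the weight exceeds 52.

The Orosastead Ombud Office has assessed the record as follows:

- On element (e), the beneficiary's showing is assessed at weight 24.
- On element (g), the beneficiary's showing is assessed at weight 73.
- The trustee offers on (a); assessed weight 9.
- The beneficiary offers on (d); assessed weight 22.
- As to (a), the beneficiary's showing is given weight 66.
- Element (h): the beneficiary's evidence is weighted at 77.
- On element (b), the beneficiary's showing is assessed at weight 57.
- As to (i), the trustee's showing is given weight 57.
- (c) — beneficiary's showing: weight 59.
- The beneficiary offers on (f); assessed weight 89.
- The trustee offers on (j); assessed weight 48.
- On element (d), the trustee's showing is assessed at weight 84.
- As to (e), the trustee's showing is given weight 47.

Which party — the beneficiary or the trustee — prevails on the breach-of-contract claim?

— Issue I —
At Stage I.1 the beneficiary must meet the preponderance of the evidence (weight is at least 55): on (a) the weight is 66 less the opposing 9 gives net 57, which does reach 55, so (a) meets the standard.
  Stage I.1 carried; the burden remains with the beneficiary.
At Stage I.2 the beneficiary must meet the preponderance of the evidence (weight is at least 55): on (b) the weight is 57, ≥ 55, so (b) meets the standard.
  The beneficiary carries the last stage.
All stages carried — the beneficiary prevails on this issue.
— Issue II —
Stage II.1 — burden on beneficiary; standard: a more-likely-than-not showing (weight is at least 55).
    (c): 59 ≥ 55 [met]
  The beneficiary carries Stage II.1; the trustee now bears the burden.
Stage II.2 — burden on trustee; standard: a heightened civil standard (weight is at least 68).
    (d): 84 − 22 = 62 < 68 [not met]
  Stage II.2 not carried; the trustee fails its burden.
The analysis ends at Stage II.2; the beneficiary prevails on this issue.
— Issue III —
At Stage III.1 the beneficiary must meet a substantially-more-likely showing (weight is at least 72): on (g) the weight is 73, ≥ 72, so (g) meets the standard; on (h) the weight is 77, which does reach 72, so (h) meets the standard.
  The beneficiary carries Stage III.1; the trustee now bears the burden.
At Stage III.2 the trustee must meet the balance of probabilities (weight exceeds 52): on (i) the weight is 57, which does exceed 52, so (i) meets the standard; on (j) the weight is 48, which does not exceed 52, so (j) does not meet the standard.
  Stage III.2 not carried; the trustee fails its burden.
The analysis ends at Stage III.2; the beneficiary prevails on this issue.
Per-issue: Issue I → beneficiary; Issue II → beneficiary; Issue III → beneficiary. The beneficiary must prevail on every issue; overall, the beneficiary prevails.

beneficiary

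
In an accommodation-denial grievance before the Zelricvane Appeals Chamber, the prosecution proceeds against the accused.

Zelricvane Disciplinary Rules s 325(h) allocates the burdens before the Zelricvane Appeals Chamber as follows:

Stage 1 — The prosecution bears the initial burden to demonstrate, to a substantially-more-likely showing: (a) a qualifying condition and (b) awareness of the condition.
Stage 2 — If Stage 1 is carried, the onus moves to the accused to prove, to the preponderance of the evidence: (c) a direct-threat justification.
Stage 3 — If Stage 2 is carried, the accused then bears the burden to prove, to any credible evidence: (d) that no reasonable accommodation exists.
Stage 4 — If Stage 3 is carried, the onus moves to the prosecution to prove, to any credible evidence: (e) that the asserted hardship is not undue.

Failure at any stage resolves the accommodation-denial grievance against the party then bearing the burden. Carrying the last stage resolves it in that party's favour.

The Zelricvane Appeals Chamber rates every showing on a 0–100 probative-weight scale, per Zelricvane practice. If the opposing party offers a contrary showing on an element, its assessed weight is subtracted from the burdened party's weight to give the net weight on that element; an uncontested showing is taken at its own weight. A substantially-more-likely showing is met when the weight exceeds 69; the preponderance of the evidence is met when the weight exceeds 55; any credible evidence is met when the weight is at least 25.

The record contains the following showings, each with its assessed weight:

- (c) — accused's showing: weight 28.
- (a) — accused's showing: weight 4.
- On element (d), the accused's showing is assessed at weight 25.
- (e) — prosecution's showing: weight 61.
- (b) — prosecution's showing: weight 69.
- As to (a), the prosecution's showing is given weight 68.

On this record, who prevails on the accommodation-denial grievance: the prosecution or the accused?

accused

Stage 1 (prosecution, a substantially-more-likely showing, weight exceeds 69): (a) net 68−4=64 ≤ 69 — fails; (b) 69 ≤ 69 — fails.
  Stage 1 not carried; the prosecution fails its burden.
So the accused prevails.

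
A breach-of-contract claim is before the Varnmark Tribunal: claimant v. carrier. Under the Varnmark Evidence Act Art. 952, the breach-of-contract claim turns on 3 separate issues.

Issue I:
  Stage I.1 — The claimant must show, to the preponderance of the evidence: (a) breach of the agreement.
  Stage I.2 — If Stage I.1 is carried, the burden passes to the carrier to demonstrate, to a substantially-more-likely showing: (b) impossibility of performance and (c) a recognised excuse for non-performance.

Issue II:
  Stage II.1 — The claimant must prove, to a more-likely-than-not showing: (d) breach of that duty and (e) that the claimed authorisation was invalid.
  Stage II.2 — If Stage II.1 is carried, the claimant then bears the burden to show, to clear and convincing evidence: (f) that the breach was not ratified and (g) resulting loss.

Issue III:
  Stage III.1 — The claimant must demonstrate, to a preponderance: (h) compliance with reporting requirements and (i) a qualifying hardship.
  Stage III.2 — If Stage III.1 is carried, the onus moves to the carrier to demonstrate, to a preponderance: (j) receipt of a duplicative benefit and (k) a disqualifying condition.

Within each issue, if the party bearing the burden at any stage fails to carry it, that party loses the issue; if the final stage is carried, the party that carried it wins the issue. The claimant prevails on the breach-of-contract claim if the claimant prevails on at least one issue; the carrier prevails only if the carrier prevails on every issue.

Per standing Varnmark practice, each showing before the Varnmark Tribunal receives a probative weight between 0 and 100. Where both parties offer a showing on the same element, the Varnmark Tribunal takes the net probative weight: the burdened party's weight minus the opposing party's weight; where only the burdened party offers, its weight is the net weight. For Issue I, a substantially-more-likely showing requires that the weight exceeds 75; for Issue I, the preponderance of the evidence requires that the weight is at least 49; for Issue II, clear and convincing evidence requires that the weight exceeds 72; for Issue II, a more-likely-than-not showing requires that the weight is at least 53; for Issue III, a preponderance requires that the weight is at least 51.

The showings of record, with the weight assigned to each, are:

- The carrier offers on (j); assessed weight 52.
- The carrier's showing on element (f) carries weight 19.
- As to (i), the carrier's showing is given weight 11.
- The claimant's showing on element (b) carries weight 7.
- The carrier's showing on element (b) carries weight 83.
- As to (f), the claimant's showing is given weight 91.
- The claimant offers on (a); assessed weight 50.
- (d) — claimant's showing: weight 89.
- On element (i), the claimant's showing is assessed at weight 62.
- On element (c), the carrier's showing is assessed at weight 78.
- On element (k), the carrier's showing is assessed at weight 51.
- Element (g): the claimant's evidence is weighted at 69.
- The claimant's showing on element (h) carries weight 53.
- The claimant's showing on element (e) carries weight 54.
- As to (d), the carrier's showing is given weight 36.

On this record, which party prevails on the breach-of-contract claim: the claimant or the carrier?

carrier

— Issue I —
At Stage I.1 the claimant must meet the preponderance of the evidence (weight is at least 49): on (a) the weight is 50, ≥ 49, so (a) meets the standard.
  All elements met. The burden passes to the carrier.
At Stage I.2 the carrier must meet a substantially-more-likely showing (weight exceeds 75): on (b) the weight is 83 less the opposing 7 gives net 76, which does exceed 75, so (b) meets the standard; on (c) the weight is 78, which does exceed 75, so (c) meets the standard.
  Stage I.2 carried; the final stage is satisfied.
With every stage satisfied, the carrier prevails on this issue.
— Issue II —
Stage II.1 — burden on claimant; standard: a more-likely-than-not showing (weight is at least 53).
    (d): 89 − 36 = 53 ≥ 53 [met]
    (e): 54 ≥ 53 [met]
  Stage II.1 is satisfied; the claimant continues to bear the burden.
Stage II.2 — burden on claimant; standard: clear and convincing evidence (weight exceeds 72).
    (f): 91 − 19 = 72 ≤ 72 [not met]
    (g): 69 ≤ 72 [not met]
  Not every element is met, so the claimant fails to carry Stage II.2.
The carrier prevails on this issue.
— Issue III —
Stage III.1 — burden on claimant; standard: a preponderance (weight is at least 51).
    (h): 53 ≥ 51 [met]
    (i): 62 − 11 = 51 ≥ 51 [met]
  Stage III.1 carried; the burden shifts to the carrier.
Stage III.2 — burden on carrier; standard: a preponderance (weight is at least 51).
    (j): 52 ≥ 51 [met]
    (k): 51 ≥ 51 [met]
  Stage III.2 carried; the final stage is satisfied.
With every stage satisfied, the carrier prevails on this issue.
Per-issue: Issue I → carrier; Issue II → carrier; Issue III → carrier. The claimant must prevail on at least one issue; overall, the carrier prevails.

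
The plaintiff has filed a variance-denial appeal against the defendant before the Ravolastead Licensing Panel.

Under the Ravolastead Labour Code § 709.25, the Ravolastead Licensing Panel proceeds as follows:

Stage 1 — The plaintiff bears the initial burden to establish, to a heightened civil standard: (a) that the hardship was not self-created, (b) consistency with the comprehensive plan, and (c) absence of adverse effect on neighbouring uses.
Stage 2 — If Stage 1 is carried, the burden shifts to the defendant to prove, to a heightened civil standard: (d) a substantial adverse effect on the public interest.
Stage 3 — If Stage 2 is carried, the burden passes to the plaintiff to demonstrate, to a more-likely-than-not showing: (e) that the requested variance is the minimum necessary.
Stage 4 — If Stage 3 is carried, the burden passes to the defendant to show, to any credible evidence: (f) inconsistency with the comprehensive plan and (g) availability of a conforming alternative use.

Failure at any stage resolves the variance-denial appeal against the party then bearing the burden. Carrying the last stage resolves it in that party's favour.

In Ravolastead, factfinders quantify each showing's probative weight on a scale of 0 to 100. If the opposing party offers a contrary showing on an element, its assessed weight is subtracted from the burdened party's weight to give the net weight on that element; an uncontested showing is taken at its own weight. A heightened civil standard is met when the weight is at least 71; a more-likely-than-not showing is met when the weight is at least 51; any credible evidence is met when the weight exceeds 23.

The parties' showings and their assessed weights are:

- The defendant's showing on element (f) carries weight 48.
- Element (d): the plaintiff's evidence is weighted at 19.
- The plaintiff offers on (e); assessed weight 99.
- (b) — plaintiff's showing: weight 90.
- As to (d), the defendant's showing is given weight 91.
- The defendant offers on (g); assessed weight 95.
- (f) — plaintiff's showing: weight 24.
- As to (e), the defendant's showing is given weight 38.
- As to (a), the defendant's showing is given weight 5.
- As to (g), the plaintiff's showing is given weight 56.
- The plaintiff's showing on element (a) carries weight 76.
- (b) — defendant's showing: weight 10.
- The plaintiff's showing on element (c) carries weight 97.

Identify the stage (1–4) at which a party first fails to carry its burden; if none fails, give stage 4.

stage 4

Stage 1 (plaintiff, a heightened civil standard, weight is at least 71): (a) net 76−5=71 ≥ 71 — meets; (b) net 90−10=80 ≥ 71 — meets; (c) 97 ≥ 71 — meets.
  The plaintiff carries Stage 1; the defendant now bears the burden.
Stage 2 (defendant, a heightened civil standard, weight is at least 71): (d) net 91−19=72 ≥ 71 — meets.
  All elements met. The burden passes to the plaintiff.
Stage 3 (plaintiff, a more-likely-than-not showing, weight is at least 51): (e) net 99−38=61 ≥ 51 — meets.
  Stage 3 is satisfied; the onus moves to the defendant.
Stage 4 (defendant, any credible evidence, weight exceeds 23): (f) net 48−24=24 > 23 — meets; (g) net 95−56=39 > 23 — meets.
  Stage 4 carried; the final stage is satisfied.
Every stage carried; the defendant prevails.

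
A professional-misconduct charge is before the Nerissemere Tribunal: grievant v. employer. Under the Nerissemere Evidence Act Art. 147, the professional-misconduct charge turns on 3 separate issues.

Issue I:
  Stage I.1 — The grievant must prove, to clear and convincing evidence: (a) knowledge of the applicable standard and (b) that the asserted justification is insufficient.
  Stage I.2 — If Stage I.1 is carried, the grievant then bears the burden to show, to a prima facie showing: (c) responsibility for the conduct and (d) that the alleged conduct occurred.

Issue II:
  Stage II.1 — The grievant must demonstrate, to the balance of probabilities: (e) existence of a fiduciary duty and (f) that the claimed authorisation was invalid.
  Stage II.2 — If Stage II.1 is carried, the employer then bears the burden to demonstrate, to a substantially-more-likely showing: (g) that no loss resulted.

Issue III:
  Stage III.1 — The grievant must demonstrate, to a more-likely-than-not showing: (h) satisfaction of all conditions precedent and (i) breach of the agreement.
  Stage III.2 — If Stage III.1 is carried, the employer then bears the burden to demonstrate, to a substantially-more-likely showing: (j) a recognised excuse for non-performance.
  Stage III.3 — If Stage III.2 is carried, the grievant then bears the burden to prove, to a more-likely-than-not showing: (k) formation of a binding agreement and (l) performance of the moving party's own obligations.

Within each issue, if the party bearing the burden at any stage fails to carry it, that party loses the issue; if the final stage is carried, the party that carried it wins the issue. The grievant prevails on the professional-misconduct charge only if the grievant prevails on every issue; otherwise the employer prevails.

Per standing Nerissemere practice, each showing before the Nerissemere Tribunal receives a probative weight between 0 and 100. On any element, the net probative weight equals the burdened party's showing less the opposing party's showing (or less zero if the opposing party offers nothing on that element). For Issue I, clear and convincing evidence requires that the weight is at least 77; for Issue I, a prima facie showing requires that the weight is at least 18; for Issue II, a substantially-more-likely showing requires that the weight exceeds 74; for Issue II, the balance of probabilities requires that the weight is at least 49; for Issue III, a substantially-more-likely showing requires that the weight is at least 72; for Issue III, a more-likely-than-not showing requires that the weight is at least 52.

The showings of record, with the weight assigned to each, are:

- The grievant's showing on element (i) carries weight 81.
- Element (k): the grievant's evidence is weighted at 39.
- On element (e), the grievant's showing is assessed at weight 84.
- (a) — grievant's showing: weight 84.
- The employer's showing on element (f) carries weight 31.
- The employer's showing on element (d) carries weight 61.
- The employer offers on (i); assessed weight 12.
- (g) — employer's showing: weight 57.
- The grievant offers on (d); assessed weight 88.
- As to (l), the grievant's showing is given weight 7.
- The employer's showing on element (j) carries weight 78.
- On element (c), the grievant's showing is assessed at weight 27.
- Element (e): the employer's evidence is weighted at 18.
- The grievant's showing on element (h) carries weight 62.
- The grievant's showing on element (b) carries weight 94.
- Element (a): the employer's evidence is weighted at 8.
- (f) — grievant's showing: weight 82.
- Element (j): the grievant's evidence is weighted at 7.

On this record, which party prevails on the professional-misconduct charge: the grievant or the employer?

— Issue I —
At Stage I.1 the grievant must meet clear and convincing evidence (weight is at least 77): on (a) the weight is 84 less the opposing 8 gives net 76, which does not reach 77, so (a) does not meet the standard; on (b) the weight is 94, which does reach 77, so (b) meets the standard.
  Stage I.1 not carried; the grievant fails its burden.
So the employer prevails on this issue.
— Issue II —
At Stage II.1 the grievant must meet the balance of probabilities (weight is at least 49): on (e) the weight is 84 less the opposing 18 gives net 66, which does reach 49, so (e) meets the standard; on (f) the weight is 82 less the opposing 31 gives net 51, which does reach 49, so (f) meets the standard.
  The grievant carries Stage II.1; the employer now bears the burden.
At Stage II.2 the employer must meet a substantially-more-likely showing (weight exceeds 74): on (g) the weight is 57, which does not exceed 74, so (g) does not meet the standard.
  Stage II.2 not carried; the employer fails its burden.
The grievant prevails on this issue.
— Issue III —
Stage III.1 (grievant, a more-likely-than-not showing, weight is at least 52): (h) 62 ≥ 52 — meets; (i) net 81−12=69 ≥ 52 — meets.
  Stage III.1 is satisfied; the onus moves to the employer.
Stage III.2 (employer, a substantially-more-likely showing, weight is at least 72): (j) net 78−7=71 < 72 — fails.
  The employer does not carry Stage III.2.
The grievant prevails on this issue.
Per-issue: Issue I → employer; Issue II → grievant; Issue III → grievant. The grievant must prevail on every issue; overall, the employer prevails.

employer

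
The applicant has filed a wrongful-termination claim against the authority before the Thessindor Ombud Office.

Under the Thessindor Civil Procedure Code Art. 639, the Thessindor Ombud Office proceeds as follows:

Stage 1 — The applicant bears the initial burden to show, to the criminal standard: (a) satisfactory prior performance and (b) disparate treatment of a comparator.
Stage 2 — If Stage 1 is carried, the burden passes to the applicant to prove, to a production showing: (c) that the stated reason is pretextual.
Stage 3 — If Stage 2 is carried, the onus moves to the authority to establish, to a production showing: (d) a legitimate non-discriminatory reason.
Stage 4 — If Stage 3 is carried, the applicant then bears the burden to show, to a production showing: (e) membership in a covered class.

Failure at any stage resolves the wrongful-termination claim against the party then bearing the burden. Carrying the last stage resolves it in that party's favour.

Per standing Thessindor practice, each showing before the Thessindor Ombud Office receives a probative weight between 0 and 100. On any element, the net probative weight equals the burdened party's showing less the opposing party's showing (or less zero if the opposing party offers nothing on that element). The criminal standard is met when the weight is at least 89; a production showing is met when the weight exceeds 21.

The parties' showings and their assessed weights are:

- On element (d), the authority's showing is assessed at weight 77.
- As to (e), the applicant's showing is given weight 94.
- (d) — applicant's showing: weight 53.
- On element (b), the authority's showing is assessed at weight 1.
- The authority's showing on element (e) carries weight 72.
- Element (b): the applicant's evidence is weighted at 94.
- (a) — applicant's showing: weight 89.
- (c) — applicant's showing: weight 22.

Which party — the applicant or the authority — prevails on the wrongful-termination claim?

applicant

Stage 1 (applicant, the criminal standard, weight is at least 89): (a) 89 ≥ 89 — meets; (b) net 94−1=93 ≥ 89 — meets.
  Stage 1 is satisfied; the applicant continues to bear the burden.
Stage 2 (applicant, a production showing, weight exceeds 21): (c) 22 > 21 — meets.
  All elements met. The burden passes to the authority.
Stage 3 (authority, a production showing, weight exceeds 21): (d) net 77−53=24 > 21 — meets.
  The authority carries Stage 3; the applicant now bears the burden.
Stage 4 (applicant, a production showing, weight exceeds 21): (e) net 94−72=22 > 21 — meets.
  All elements met at the final stage.
Every stage carried; the applicant prevails.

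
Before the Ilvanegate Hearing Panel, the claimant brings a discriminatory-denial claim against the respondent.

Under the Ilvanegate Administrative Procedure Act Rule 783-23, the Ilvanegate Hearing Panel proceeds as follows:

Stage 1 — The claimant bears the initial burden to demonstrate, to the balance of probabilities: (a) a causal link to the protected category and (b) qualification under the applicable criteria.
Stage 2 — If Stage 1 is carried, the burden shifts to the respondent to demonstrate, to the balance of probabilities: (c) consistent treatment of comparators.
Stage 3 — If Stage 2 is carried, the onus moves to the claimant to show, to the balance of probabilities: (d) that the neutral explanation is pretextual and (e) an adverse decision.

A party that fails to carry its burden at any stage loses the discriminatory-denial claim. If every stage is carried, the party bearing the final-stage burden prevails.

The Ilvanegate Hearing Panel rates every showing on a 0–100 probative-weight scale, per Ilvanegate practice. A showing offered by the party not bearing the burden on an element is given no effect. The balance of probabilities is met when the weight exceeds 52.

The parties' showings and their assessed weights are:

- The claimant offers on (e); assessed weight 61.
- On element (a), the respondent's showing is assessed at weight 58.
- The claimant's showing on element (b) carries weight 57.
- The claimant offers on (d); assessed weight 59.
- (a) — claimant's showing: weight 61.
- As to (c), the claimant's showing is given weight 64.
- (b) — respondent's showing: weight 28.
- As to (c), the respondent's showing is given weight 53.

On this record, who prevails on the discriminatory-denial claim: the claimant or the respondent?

claimant

Stage 1 — burden on claimant; standard: the balance of probabilities (weight exceeds 52).
    (a): 61 (respondent's 58 disregarded) > 52 [met]
    (b): 57 (respondent's 28 disregarded) > 52 [met]
  The claimant carries Stage 1; the respondent now bears the burden.
Stage 2 — burden on respondent; standard: the balance of probabilities (weight exceeds 52).
    (c): 53 (claimant's 64 disregarded) > 52 [met]
  Stage 2 is satisfied; the onus moves to the claimant.
Stage 3 — burden on claimant; standard: the balance of probabilities (weight exceeds 52).
    (d): 59 > 52 [met]
    (e): 61 > 52 [met]
  All elements met at the final stage.
With every stage satisfied, the claimant prevails.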